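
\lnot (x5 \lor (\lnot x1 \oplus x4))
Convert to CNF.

\lnot x5 \land (x1 \lor x4) \land (\lnot x4 \lor \lnot x1)

\lnot (x5 \lor (\lnot x1 \oplus x4))
⇔ \lnot (x5 \lor ((\lnot x1 \lor x4) \land \lnot (\lnot x1 \land x4)))   (expand \oplus)
⇔ \lnot x5 \land \lnot ((\lnot x1 \lor x4) \land \lnot (\lnot x1 \land x4))   (De Morgan)
⇔ \lnot x5 \land (\lnot (\lnot x1 \lor x4) \lor \lnot \lnot (\lnot x1 \land x4))   (De Morgan)
⇔ \lnot x5 \land ((\lnot \lnot x1 \land \lnot x4) \lor \lnot \lnot (\lnot x1 \land x4))   (De Morgan)
⇔ \lnot x5 \land ((x1 \land \lnot x4) \lor \lnot \lnot (\lnot x1 \land x4))   (double negation)
⇔ \lnot x5 \land ((x1 \land \lnot x4) \lor (\lnot x1 \land x4))   (double negation)
⇔ \lnot x5 \land (x1 \lor \lnot x1) \land (x1 \lor x4) \land (\lnot x4 \lor \lnot x1) \land (\lnot x4 \lor x4)   (distribute \lor over \land)
⇔ \lnot x5 \land (x1 \lor x4) \land (\lnot x4 \lor \lnot x1)   (simplify)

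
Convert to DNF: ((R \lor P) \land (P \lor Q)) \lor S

((R \lor P) \land (P \lor Q)) \lor S
≡ (R \land P) \lor (R \land Q) \lor (P \land P) \lor (P \land Q) \lor S   — distribute \land over \lor
≡ (R \land Q) \lor P \lor S   — simplify

(R \land Q) \lor P \lor S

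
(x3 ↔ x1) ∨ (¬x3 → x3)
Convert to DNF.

(¬x3 ∧ ¬x1) ∨ x3

(x3 ↔ x1) ∨ (¬x3 → x3)
≡ ((x3 → x1) ∧ (x1 → x3)) ∨ (¬x3 → x3)   (eliminate ↔)
≡ ((¬x3 ∨ x1) ∧ (x1 → x3)) ∨ (¬x3 → x3)   (eliminate →)
≡ ((¬x3 ∨ x1) ∧ (¬x1 ∨ x3)) ∨ (¬x3 → x3)   (eliminate →)
≡ ((¬x3 ∨ x1) ∧ (¬x1 ∨ x3)) ∨ ¬¬x3 ∨ x3   (eliminate →)
≡ ((¬x3 ∨ x1) ∧ (¬x1 ∨ x3)) ∨ x3 ∨ x3   (double negation)
≡ (¬x3 ∧ ¬x1) ∨ (¬x3 ∧ x3) ∨ (x1 ∧ ¬x1) ∨ (x1 ∧ x3) ∨ x3 ∨ x3   (distribute ∧ over ∨)
≡ (¬x3 ∧ ¬x1) ∨ x3   (simplify)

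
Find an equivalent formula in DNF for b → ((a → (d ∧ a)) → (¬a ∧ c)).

b → ((a → (d ∧ a)) → (¬a ∧ c))
⇔ ¬b ∨ ((a → (d ∧ a)) → (¬a ∧ c))   (eliminate →)
⇔ ¬b ∨ ¬(a → (d ∧ a)) ∨ (¬a ∧ c)   (eliminate →)
⇔ ¬b ∨ ¬(¬a ∨ (d ∧ a)) ∨ (¬a ∧ c)   (eliminate →)
⇔ ¬b ∨ (¬¬a ∧ ¬(d ∧ a)) ∨ (¬a ∧ c)   (De Morgan)
⇔ ¬b ∨ (a ∧ ¬(d ∧ a)) ∨ (¬a ∧ c)   (double negation)
⇔ ¬b ∨ (a ∧ (¬d ∨ ¬a)) ∨ (¬a ∧ c)   (De Morgan)
⇔ ¬b ∨ (a ∧ ¬d) ∨ (a ∧ ¬a) ∨ (¬a ∧ c)   (distribute ∧ over ∨)
⇔ ¬b ∨ (a ∧ ¬d) ∨ (¬a ∧ c)   (simplify)

¬b ∨ (a ∧ ¬d) ∨ (¬a ∧ c)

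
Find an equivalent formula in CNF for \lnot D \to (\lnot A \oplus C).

\lnot D \to (\lnot A \oplus C)
≡ \lnot \lnot D \lor (\lnot A \oplus C)   — eliminate \to
≡ \lnot \lnot D \lor ((\lnot A \lor C) \land \lnot (\lnot A \land C))   — expand \oplus
≡ D \lor ((\lnot A \lor C) \land \lnot (\lnot A \land C))   — double negation
≡ D \lor ((\lnot A \lor C) \land (\lnot \lnot A \lor \lnot C))   — De Morgan
≡ D \lor ((\lnot A \lor C) \land (A \lor \lnot C))   — double negation
≡ (D \lor \lnot A \lor C) \land (D \lor A \lor \lnot C)   — distribute \lor over \land

(D \lor \lnot A \lor C) \land (D \lor A \lor \lnot C)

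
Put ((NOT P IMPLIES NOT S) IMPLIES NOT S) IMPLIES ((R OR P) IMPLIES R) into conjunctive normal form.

((NOT P IMPLIES NOT S) IMPLIES NOT S) IMPLIES ((R OR P) IMPLIES R)
⇔ NOT ((NOT P IMPLIES NOT S) IMPLIES NOT S) OR ((R OR P) IMPLIES R)   [eliminate IMPLIES]
⇔ NOT (NOT (NOT P IMPLIES NOT S) OR NOT S) OR ((R OR P) IMPLIES R)   [eliminate IMPLIES]
⇔ NOT (NOT (NOT NOT P OR NOT S) OR NOT S) OR ((R OR P) IMPLIES R)   [eliminate IMPLIES]
⇔ NOT (NOT (NOT NOT P OR NOT S) OR NOT S) OR NOT (R OR P) OR R   [eliminate IMPLIES]
⇔ (NOT NOT (NOT NOT P OR NOT S) AND NOT NOT S) OR NOT (R OR P) OR R   [De Morgan]
⇔ ((NOT NOT P OR NOT S) AND NOT NOT S) OR NOT (R OR P) OR R   [double negation]
⇔ ((P OR NOT S) AND NOT NOT S) OR NOT (R OR P) OR R   [double negation]
⇔ ((P OR NOT S) AND S) OR NOT (R OR P) OR R   [double negation]
⇔ ((P OR NOT S) AND S) OR (NOT R AND NOT P) OR R   [De Morgan]
⇔ (P OR NOT S OR NOT R OR R) AND (P OR NOT S OR NOT P OR R) AND (S OR NOT R OR R) AND (S OR NOT P OR R)   [distribute OR over AND]
⇔ S OR NOT P OR R   [simplify]

S OR NOT P OR R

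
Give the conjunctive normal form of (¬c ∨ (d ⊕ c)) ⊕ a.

(¬c ∨ ¬d ∨ a) ∧ (c ∨ ¬a) ∧ (¬c ∨ d ∨ ¬a)

(¬c ∨ (d ⊕ c)) ⊕ a
⇔ (¬c ∨ (d ⊕ c) ∨ a) ∧ ¬((¬c ∨ (d ⊕ c)) ∧ a)   [expand ⊕]
⇔ (¬c ∨ ((d ∨ c) ∧ ¬(d ∧ c)) ∨ a) ∧ ¬((¬c ∨ (d ⊕ c)) ∧ a)   [expand ⊕]
⇔ (¬c ∨ ((d ∨ c) ∧ ¬(d ∧ c)) ∨ a) ∧ ¬((¬c ∨ ((d ∨ c) ∧ ¬(d ∧ c))) ∧ a)   [expand ⊕]
⇔ (¬c ∨ ((d ∨ c) ∧ (¬d ∨ ¬c)) ∨ a) ∧ ¬((¬c ∨ ((d ∨ c) ∧ ¬(d ∧ c))) ∧ a)   [De Morgan]
⇔ (¬c ∨ ((d ∨ c) ∧ (¬d ∨ ¬c)) ∨ a) ∧ (¬(¬c ∨ ((d ∨ c) ∧ ¬(d ∧ c))) ∨ ¬a)   [De Morgan]
⇔ (¬c ∨ ((d ∨ c) ∧ (¬d ∨ ¬c)) ∨ a) ∧ ((¬¬c ∧ ¬((d ∨ c) ∧ ¬(d ∧ c))) ∨ ¬a)   [De Morgan]
⇔ (¬c ∨ ((d ∨ c) ∧ (¬d ∨ ¬c)) ∨ a) ∧ ((c ∧ ¬((d ∨ c) ∧ ¬(d ∧ c))) ∨ ¬a)   [double negation]
⇔ (¬c ∨ ((d ∨ c) ∧ (¬d ∨ ¬c)) ∨ a) ∧ ((c ∧ (¬(d ∨ c) ∨ ¬¬(d ∧ c))) ∨ ¬a)   [De Morgan]
⇔ (¬c ∨ ((d ∨ c) ∧ (¬d ∨ ¬c)) ∨ a) ∧ ((c ∧ ((¬d ∧ ¬c) ∨ ¬¬(d ∧ c))) ∨ ¬a)   [De Morgan]
⇔ (¬c ∨ ((d ∨ c) ∧ (¬d ∨ ¬c)) ∨ a) ∧ ((c ∧ ((¬d ∧ ¬c) ∨ (d ∧ c))) ∨ ¬a)   [double negation]
⇔ (¬c ∨ d ∨ c ∨ a) ∧ (¬c ∨ ¬d ∨ ¬c ∨ a) ∧ (c ∨ ¬a) ∧ (¬d ∨ d ∨ ¬a) ∧ (¬d ∨ c ∨ ¬a) ∧ (¬c ∨ d ∨ ¬a) ∧ (¬c ∨ c ∨ ¬a)   [distribute ∨ over ∧]
⇔ (¬c ∨ ¬d ∨ a) ∧ (c ∨ ¬a) ∧ (¬c ∨ d ∨ ¬a)   [simplify]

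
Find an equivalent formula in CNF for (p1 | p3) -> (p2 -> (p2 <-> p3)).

(p1 | p3) -> (p2 -> (p2 <-> p3))
≡ ~(p1 | p3) | (p2 -> (p2 <-> p3))
≡ ~(p1 | p3) | ~p2 | (p2 <-> p3)
≡ ~(p1 | p3) | ~p2 | ((p2 -> p3) & (p3 -> p2))
≡ ~(p1 | p3) | ~p2 | ((~p2 | p3) & (p3 -> p2))
≡ ~(p1 | p3) | ~p2 | ((~p2 | p3) & (~p3 | p2))
≡ (~p1 & ~p3) | ~p2 | ((~p2 | p3) & (~p3 | p2))
≡ (~p1 | ~p2 | ~p2 | p3) & (~p1 | ~p2 | ~p3 | p2) & (~p3 | ~p2 | ~p2 | p3) & (~p3 | ~p2 | ~p3 | p2)
≡ ~p1 | ~p2 | p3

~p1 | ~p2 | p3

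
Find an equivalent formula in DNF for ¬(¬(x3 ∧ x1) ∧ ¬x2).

(x3 ∧ x1) ∨ x2

¬(¬(x3 ∧ x1) ∧ ¬x2)
≡ ¬¬(x3 ∧ x1) ∨ ¬¬x2
≡ (x3 ∧ x1) ∨ ¬¬x2
≡ (x3 ∧ x1) ∨ x2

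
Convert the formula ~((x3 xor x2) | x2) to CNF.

(~x3 | x2) & ~x2

~((x3 xor x2) | x2)
≡ ~(((x3 | x2) & ~(x3 & x2)) | x2)
≡ ~((x3 | x2) & ~(x3 & x2)) & ~x2
≡ (~(x3 | x2) | ~~(x3 & x2)) & ~x2
≡ ((~x3 & ~x2) | ~~(x3 & x2)) & ~x2
≡ ((~x3 & ~x2) | (x3 & x2)) & ~x2
≡ (~x3 | x3) & (~x3 | x2) & (~x2 | x3) & (~x2 | x2) & ~x2
≡ (~x3 | x2) & ~x2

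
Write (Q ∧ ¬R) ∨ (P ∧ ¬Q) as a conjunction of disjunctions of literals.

(Q ∧ ¬R) ∨ (P ∧ ¬Q)
≡ (Q ∨ P) ∧ (Q ∨ ¬Q) ∧ (¬R ∨ P) ∧ (¬R ∨ ¬Q)   (distribute ∨ over ∧)
≡ (Q ∨ P) ∧ (¬R ∨ P) ∧ (¬R ∨ ¬Q)   (simplify)

(Q ∨ P) ∧ (¬R ∨ P) ∧ (¬R ∨ ¬Q)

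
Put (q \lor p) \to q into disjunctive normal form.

(\lnot q \land \lnot p) \lor q

(q \lor p) \to q
⇔ \lnot (q \lor p) \lor q
⇔ (\lnot q \land \lnot p) \lor q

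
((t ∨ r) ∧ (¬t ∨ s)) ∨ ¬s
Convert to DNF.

((t ∨ r) ∧ (¬t ∨ s)) ∨ ¬s
≡ (t ∧ ¬t) ∨ (t ∧ s) ∨ (r ∧ ¬t) ∨ (r ∧ s) ∨ ¬s   [distribute ∧ over ∨]
≡ (t ∧ s) ∨ (r ∧ ¬t) ∨ (r ∧ s) ∨ ¬s   [simplify]

(t ∧ s) ∨ (r ∧ ¬t) ∨ (r ∧ s) ∨ ¬s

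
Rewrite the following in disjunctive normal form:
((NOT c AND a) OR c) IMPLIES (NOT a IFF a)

((NOT c AND a) OR c) IMPLIES (NOT a IFF a)
≡ NOT ((NOT c AND a) OR c) OR (NOT a IFF a)   [eliminate IMPLIES]
≡ NOT ((NOT c AND a) OR c) OR ((NOT a IMPLIES a) AND (a IMPLIES NOT a))   [eliminate IFF]
≡ NOT ((NOT c AND a) OR c) OR ((NOT NOT a OR a) AND (a IMPLIES NOT a))   [eliminate IMPLIES]
≡ NOT ((NOT c AND a) OR c) OR ((NOT NOT a OR a) AND (NOT a OR NOT a))   [eliminate IMPLIES]
≡ (NOT (NOT c AND a) AND NOT c) OR ((NOT NOT a OR a) AND (NOT a OR NOT a))   [De Morgan]
≡ ((NOT NOT c OR NOT a) AND NOT c) OR ((NOT NOT a OR a) AND (NOT a OR NOT a))   [De Morgan]
≡ ((c OR NOT a) AND NOT c) OR ((NOT NOT a OR a) AND (NOT a OR NOT a))   [double negation]
≡ ((c OR NOT a) AND NOT c) OR ((a OR a) AND (NOT a OR NOT a))   [double negation]
≡ (c AND NOT c) OR (NOT a AND NOT c) OR (a AND NOT a) OR (a AND NOT a) OR (a AND NOT a) OR (a AND NOT a)   [distribute AND over OR]
≡ NOT a AND NOT c   [simplify]

NOT a AND NOT c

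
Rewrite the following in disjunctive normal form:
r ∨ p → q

r ∨ p → q
≡ ¬(r ∨ p) ∨ q   [eliminate →]
≡ ¬r ∧ ¬p ∨ q   [De Morgan]

¬r ∧ ¬p ∨ q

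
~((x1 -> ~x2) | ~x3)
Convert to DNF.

x1 & x2 & x3

~((x1 -> ~x2) | ~x3)
⇔ ~(~x1 | ~x2 | ~x3)   [eliminate ->]
⇔ ~~x1 & ~~x2 & ~~x3   [De Morgan]
⇔ x1 & ~~x2 & ~~x3   [double negation]
⇔ x1 & x2 & ~~x3   [double negation]
⇔ x1 & x2 & x3   [double negation]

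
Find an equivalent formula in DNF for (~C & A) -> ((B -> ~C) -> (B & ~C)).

(~C & A) -> ((B -> ~C) -> (B & ~C))
⇔ ~(~C & A) | ((B -> ~C) -> (B & ~C))   — eliminate ->
⇔ ~(~C & A) | ~(B -> ~C) | (B & ~C)   — eliminate ->
⇔ ~(~C & A) | ~(~B | ~C) | (B & ~C)   — eliminate ->
⇔ ~~C | ~A | ~(~B | ~C) | (B & ~C)   — De Morgan
⇔ C | ~A | ~(~B | ~C) | (B & ~C)   — double negation
⇔ C | ~A | (~~B & ~~C) | (B & ~C)   — De Morgan
⇔ C | ~A | (B & ~~C) | (B & ~C)   — double negation
⇔ C | ~A | (B & C) | (B & ~C)   — double negation
⇔ C | ~A | (B & ~C)   — simplify

C | ~A | (B & ~C)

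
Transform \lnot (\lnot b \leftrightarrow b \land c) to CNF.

\lnot b \lor c

\lnot (\lnot b \leftrightarrow b \land c)
⇔ \lnot ((\lnot b \to b \land c) \land (b \land c \to \lnot b))   (eliminate \leftrightarrow)
⇔ \lnot ((\lnot \lnot b \lor b \land c) \land (b \land c \to \lnot b))   (eliminate \to)
⇔ \lnot ((\lnot \lnot b \lor b \land c) \land (\lnot (b \land c) \lor \lnot b))   (eliminate \to)
⇔ \lnot (\lnot \lnot b \lor b \land c) \lor \lnot (\lnot (b \land c) \lor \lnot b)   (De Morgan)
⇔ \lnot \lnot \lnot b \land \lnot (b \land c) \lor \lnot (\lnot (b \land c) \lor \lnot b)   (De Morgan)
⇔ \lnot b \land \lnot (b \land c) \lor \lnot (\lnot (b \land c) \lor \lnot b)   (double negation)
⇔ \lnot b \land (\lnot b \lor \lnot c) \lor \lnot (\lnot (b \land c) \lor \lnot b)   (De Morgan)
⇔ \lnot b \land (\lnot b \lor \lnot c) \lor \lnot \lnot (b \land c) \land \lnot \lnot b   (De Morgan)
⇔ \lnot b \land (\lnot b \lor \lnot c) \lor b \land c \land \lnot \lnot b   (double negation)
⇔ \lnot b \land (\lnot b \lor \lnot c) \lor b \land c \land b   (double negation)
⇔ (\lnot b \lor b) \land (\lnot b \lor c) \land (\lnot b \lor b) \land (\lnot b \lor \lnot c \lor b) \land (\lnot b \lor \lnot c \lor c) \land (\lnot b \lor \lnot c \lor b)   (distribute \lor over \land)
⇔ \lnot b \lor c   (simplify)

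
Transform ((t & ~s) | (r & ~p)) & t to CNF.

(~s | r) & (~s | ~p) & t

((t & ~s) | (r & ~p)) & t
≡ (t | r) & (t | ~p) & (~s | r) & (~s | ~p) & t   — distribute | over &
≡ (~s | r) & (~s | ~p) & t   — simplify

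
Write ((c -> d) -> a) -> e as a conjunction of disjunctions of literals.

(~c | d | e) & (~a | e)

((c -> d) -> a) -> e
⇔ ~((c -> d) -> a) | e   — eliminate ->
⇔ ~(~(c -> d) | a) | e   — eliminate ->
⇔ ~(~(~c | d) | a) | e   — eliminate ->
⇔ (~~(~c | d) & ~a) | e   — De Morgan
⇔ ((~c | d) & ~a) | e   — double negation
⇔ (~c | d | e) & (~a | e)   — distribute | over &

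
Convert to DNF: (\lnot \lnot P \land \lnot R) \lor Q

(\lnot \lnot P \land \lnot R) \lor Q
⇔ (P \land \lnot R) \lor Q   (double negation)

(P \land \lnot R) \lor Q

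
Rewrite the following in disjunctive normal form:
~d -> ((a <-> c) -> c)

d | (a & ~c) | c

~d -> ((a <-> c) -> c)
≡ ~~d | ((a <-> c) -> c)
≡ ~~d | ~(a <-> c) | c
≡ ~~d | ~((a -> c) & (c -> a)) | c
≡ ~~d | ~((~a | c) & (c -> a)) | c
≡ ~~d | ~((~a | c) & (~c | a)) | c
≡ d | ~((~a | c) & (~c | a)) | c
≡ d | ~(~a | c) | ~(~c | a) | c
≡ d | (~~a & ~c) | ~(~c | a) | c
≡ d | (a & ~c) | ~(~c | a) | c
≡ d | (a & ~c) | (~~c & ~a) | c
≡ d | (a & ~c) | (c & ~a) | c
≡ d | (a & ~c) | c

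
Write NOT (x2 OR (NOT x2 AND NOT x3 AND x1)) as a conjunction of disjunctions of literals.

NOT (x2 OR (NOT x2 AND NOT x3 AND x1))
= NOT x2 AND NOT (NOT x2 AND NOT x3 AND x1)   [De Morgan]
= NOT x2 AND (NOT NOT x2 OR NOT NOT x3 OR NOT x1)   [De Morgan]
= NOT x2 AND (x2 OR NOT NOT x3 OR NOT x1)   [double negation]
= NOT x2 AND (x2 OR x3 OR NOT x1)   [double negation]

NOT x2 AND (x2 OR x3 OR NOT x1)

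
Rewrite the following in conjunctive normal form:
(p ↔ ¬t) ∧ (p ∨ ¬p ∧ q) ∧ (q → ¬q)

(¬p ∨ ¬t) ∧ (t ∨ p) ∧ (p ∨ q) ∧ ¬q

(p ↔ ¬t) ∧ (p ∨ ¬p ∧ q) ∧ (q → ¬q)
≡ (p → ¬t) ∧ (¬t → p) ∧ (p ∨ ¬p ∧ q) ∧ (q → ¬q)   [eliminate ↔]
≡ (¬p ∨ ¬t) ∧ (¬t → p) ∧ (p ∨ ¬p ∧ q) ∧ (q → ¬q)   [eliminate →]
≡ (¬p ∨ ¬t) ∧ (¬¬t ∨ p) ∧ (p ∨ ¬p ∧ q) ∧ (q → ¬q)   [eliminate →]
≡ (¬p ∨ ¬t) ∧ (¬¬t ∨ p) ∧ (p ∨ ¬p ∧ q) ∧ (¬q ∨ ¬q)   [eliminate →]
≡ (¬p ∨ ¬t) ∧ (t ∨ p) ∧ (p ∨ ¬p ∧ q) ∧ (¬q ∨ ¬q)   [double negation]
≡ (¬p ∨ ¬t) ∧ (t ∨ p) ∧ (p ∨ ¬p) ∧ (p ∨ q) ∧ (¬q ∨ ¬q)   [distribute ∨ over ∧]
≡ (¬p ∨ ¬t) ∧ (t ∨ p) ∧ (p ∨ q) ∧ ¬q   [simplify]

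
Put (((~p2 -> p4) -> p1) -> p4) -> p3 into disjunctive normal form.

(~p2 & ~p4) | (p1 & ~p4) | p3

(((~p2 -> p4) -> p1) -> p4) -> p3
≡ ~(((~p2 -> p4) -> p1) -> p4) | p3   (eliminate ->)
≡ ~(~((~p2 -> p4) -> p1) | p4) | p3   (eliminate ->)
≡ ~(~(~(~p2 -> p4) | p1) | p4) | p3   (eliminate ->)
≡ ~(~(~(~~p2 | p4) | p1) | p4) | p3   (eliminate ->)
≡ (~~(~(~~p2 | p4) | p1) & ~p4) | p3   (De Morgan)
≡ ((~(~~p2 | p4) | p1) & ~p4) | p3   (double negation)
≡ (((~~~p2 & ~p4) | p1) & ~p4) | p3   (De Morgan)
≡ (((~p2 & ~p4) | p1) & ~p4) | p3   (double negation)
≡ (~p2 & ~p4 & ~p4) | (p1 & ~p4) | p3   (distribute & over |)
≡ (~p2 & ~p4) | (p1 & ~p4) | p3   (simplify)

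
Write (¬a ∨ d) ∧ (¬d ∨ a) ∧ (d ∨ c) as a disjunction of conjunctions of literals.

(¬a ∨ d) ∧ (¬d ∨ a) ∧ (d ∨ c)
≡ (¬a ∧ ¬d ∧ d) ∨ (¬a ∧ ¬d ∧ c) ∨ (¬a ∧ a ∧ d) ∨ (¬a ∧ a ∧ c) ∨ (d ∧ ¬d ∧ d) ∨ (d ∧ ¬d ∧ c) ∨ (d ∧ a ∧ d) ∨ (d ∧ a ∧ c)   [distribute ∧ over ∨]
≡ (¬a ∧ ¬d ∧ c) ∨ (d ∧ a)   [simplify]

(¬a ∧ ¬d ∧ c) ∨ (d ∧ a)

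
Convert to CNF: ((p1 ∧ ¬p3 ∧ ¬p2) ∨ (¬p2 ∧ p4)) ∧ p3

((p1 ∧ ¬p3 ∧ ¬p2) ∨ (¬p2 ∧ p4)) ∧ p3
≡ (p1 ∨ ¬p2) ∧ (p1 ∨ p4) ∧ (¬p3 ∨ ¬p2) ∧ (¬p3 ∨ p4) ∧ (¬p2 ∨ ¬p2) ∧ (¬p2 ∨ p4) ∧ p3   — distribute ∨ over ∧
≡ (p1 ∨ p4) ∧ (¬p3 ∨ p4) ∧ ¬p2 ∧ p3   — simplify

(p1 ∨ p4) ∧ (¬p3 ∨ p4) ∧ ¬p2 ∧ p3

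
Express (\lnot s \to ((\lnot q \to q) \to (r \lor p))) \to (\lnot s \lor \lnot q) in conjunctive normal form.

\lnot s \lor \lnot q

(\lnot s \to ((\lnot q \to q) \to (r \lor p))) \to (\lnot s \lor \lnot q)
= \lnot (\lnot s \to ((\lnot q \to q) \to (r \lor p))) \lor \lnot s \lor \lnot q   [eliminate \to]
= \lnot (\lnot \lnot s \lor ((\lnot q \to q) \to (r \lor p))) \lor \lnot s \lor \lnot q   [eliminate \to]
= \lnot (\lnot \lnot s \lor \lnot (\lnot q \to q) \lor r \lor p) \lor \lnot s \lor \lnot q   [eliminate \to]
= \lnot (\lnot \lnot s \lor \lnot (\lnot \lnot q \lor q) \lor r \lor p) \lor \lnot s \lor \lnot q   [eliminate \to]
= (\lnot \lnot \lnot s \land \lnot \lnot (\lnot \lnot q \lor q) \land \lnot r \land \lnot p) \lor \lnot s \lor \lnot q   [De Morgan]
= (\lnot s \land \lnot \lnot (\lnot \lnot q \lor q) \land \lnot r \land \lnot p) \lor \lnot s \lor \lnot q   [double negation]
= (\lnot s \land (\lnot \lnot q \lor q) \land \lnot r \land \lnot p) \lor \lnot s \lor \lnot q   [double negation]
= (\lnot s \land (q \lor q) \land \lnot r \land \lnot p) \lor \lnot s \lor \lnot q   [double negation]
= (\lnot s \lor \lnot s \lor \lnot q) \land (q \lor q \lor \lnot s \lor \lnot q) \land (\lnot r \lor \lnot s \lor \lnot q) \land (\lnot p \lor \lnot s \lor \lnot q)   [distribute \lor over \land]
= \lnot s \lor \lnot q   [simplify]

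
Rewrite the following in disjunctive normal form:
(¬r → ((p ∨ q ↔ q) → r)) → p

(¬r → ((p ∨ q ↔ q) → r)) → p
= ¬(¬r → ((p ∨ q ↔ q) → r)) ∨ p   [eliminate →]
= ¬(¬¬r ∨ ((p ∨ q ↔ q) → r)) ∨ p   [eliminate →]
= ¬(¬¬r ∨ ¬(p ∨ q ↔ q) ∨ r) ∨ p   [eliminate →]
= ¬(¬¬r ∨ ¬((p ∨ q → q) ∧ (q → p ∨ q)) ∨ r) ∨ p   [eliminate ↔]
= ¬(¬¬r ∨ ¬((¬(p ∨ q) ∨ q) ∧ (q → p ∨ q)) ∨ r) ∨ p   [eliminate →]
= ¬(¬¬r ∨ ¬((¬(p ∨ q) ∨ q) ∧ (¬q ∨ p ∨ q)) ∨ r) ∨ p   [eliminate →]
= ¬¬¬r ∧ ¬¬((¬(p ∨ q) ∨ q) ∧ (¬q ∨ p ∨ q)) ∧ ¬r ∨ p   [De Morgan]
= ¬r ∧ ¬¬((¬(p ∨ q) ∨ q) ∧ (¬q ∨ p ∨ q)) ∧ ¬r ∨ p   [double negation]
= ¬r ∧ (¬(p ∨ q) ∨ q) ∧ (¬q ∨ p ∨ q) ∧ ¬r ∨ p   [double negation]
= ¬r ∧ (¬p ∧ ¬q ∨ q) ∧ (¬q ∨ p ∨ q) ∧ ¬r ∨ p   [De Morgan]
= ¬r ∧ ¬p ∧ ¬q ∧ ¬q ∧ ¬r ∨ ¬r ∧ ¬p ∧ ¬q ∧ p ∧ ¬r ∨ ¬r ∧ ¬p ∧ ¬q ∧ q ∧ ¬r ∨ ¬r ∧ q ∧ ¬q ∧ ¬r ∨ ¬r ∧ q ∧ p ∧ ¬r ∨ ¬r ∧ q ∧ q ∧ ¬r ∨ p   [distribute ∧ over ∨]
= ¬r ∧ ¬p ∧ ¬q ∨ ¬r ∧ q ∨ p   [simplify]

¬r ∧ ¬p ∧ ¬q ∨ ¬r ∧ q ∨ p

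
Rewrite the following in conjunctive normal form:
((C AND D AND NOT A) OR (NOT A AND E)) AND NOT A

((C AND D AND NOT A) OR (NOT A AND E)) AND NOT A
⇔ (C OR NOT A) AND (C OR E) AND (D OR NOT A) AND (D OR E) AND (NOT A OR NOT A) AND (NOT A OR E) AND NOT A   [distribute OR over AND]
⇔ (C OR E) AND (D OR E) AND NOT A   [simplify]

(C OR E) AND (D OR E) AND NOT A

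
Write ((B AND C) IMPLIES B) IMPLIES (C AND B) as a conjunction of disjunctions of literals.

((B AND C) IMPLIES B) IMPLIES (C AND B)
⇔ NOT ((B AND C) IMPLIES B) OR (C AND B)   [eliminate IMPLIES]
⇔ NOT (NOT (B AND C) OR B) OR (C AND B)   [eliminate IMPLIES]
⇔ (NOT NOT (B AND C) AND NOT B) OR (C AND B)   [De Morgan]
⇔ (B AND C AND NOT B) OR (C AND B)   [double negation]
⇔ (B OR C) AND (B OR B) AND (C OR C) AND (C OR B) AND (NOT B OR C) AND (NOT B OR B)   [distribute OR over AND]
⇔ B AND C   [simplify]

B AND C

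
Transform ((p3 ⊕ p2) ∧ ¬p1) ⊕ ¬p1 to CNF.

((p3 ⊕ p2) ∧ ¬p1) ⊕ ¬p1
≡ (((p3 ⊕ p2) ∧ ¬p1) ∨ ¬p1) ∧ ¬((p3 ⊕ p2) ∧ ¬p1 ∧ ¬p1)   [expand ⊕]
≡ (((p3 ∨ p2) ∧ ¬(p3 ∧ p2) ∧ ¬p1) ∨ ¬p1) ∧ ¬((p3 ⊕ p2) ∧ ¬p1 ∧ ¬p1)   [expand ⊕]
≡ (((p3 ∨ p2) ∧ ¬(p3 ∧ p2) ∧ ¬p1) ∨ ¬p1) ∧ ¬((p3 ∨ p2) ∧ ¬(p3 ∧ p2) ∧ ¬p1 ∧ ¬p1)   [expand ⊕]
≡ (((p3 ∨ p2) ∧ (¬p3 ∨ ¬p2) ∧ ¬p1) ∨ ¬p1) ∧ ¬((p3 ∨ p2) ∧ ¬(p3 ∧ p2) ∧ ¬p1 ∧ ¬p1)   [De Morgan]
≡ (((p3 ∨ p2) ∧ (¬p3 ∨ ¬p2) ∧ ¬p1) ∨ ¬p1) ∧ (¬(p3 ∨ p2) ∨ ¬¬(p3 ∧ p2) ∨ ¬¬p1 ∨ ¬¬p1)   [De Morgan]
≡ (((p3 ∨ p2) ∧ (¬p3 ∨ ¬p2) ∧ ¬p1) ∨ ¬p1) ∧ ((¬p3 ∧ ¬p2) ∨ ¬¬(p3 ∧ p2) ∨ ¬¬p1 ∨ ¬¬p1)   [De Morgan]
≡ (((p3 ∨ p2) ∧ (¬p3 ∨ ¬p2) ∧ ¬p1) ∨ ¬p1) ∧ ((¬p3 ∧ ¬p2) ∨ (p3 ∧ p2) ∨ ¬¬p1 ∨ ¬¬p1)   [double negation]
≡ (((p3 ∨ p2) ∧ (¬p3 ∨ ¬p2) ∧ ¬p1) ∨ ¬p1) ∧ ((¬p3 ∧ ¬p2) ∨ (p3 ∧ p2) ∨ p1 ∨ ¬¬p1)   [double negation]
≡ (((p3 ∨ p2) ∧ (¬p3 ∨ ¬p2) ∧ ¬p1) ∨ ¬p1) ∧ ((¬p3 ∧ ¬p2) ∨ (p3 ∧ p2) ∨ p1 ∨ p1)   [double negation]
≡ (p3 ∨ p2 ∨ ¬p1) ∧ (¬p3 ∨ ¬p2 ∨ ¬p1) ∧ (¬p1 ∨ ¬p1) ∧ (¬p3 ∨ p3 ∨ p1 ∨ p1) ∧ (¬p3 ∨ p2 ∨ p1 ∨ p1) ∧ (¬p2 ∨ p3 ∨ p1 ∨ p1) ∧ (¬p2 ∨ p2 ∨ p1 ∨ p1)   [distribute ∨ over ∧]
≡ ¬p1 ∧ (¬p3 ∨ p2 ∨ p1) ∧ (¬p2 ∨ p3 ∨ p1)   [simplify]

¬p1 ∧ (¬p3 ∨ p2 ∨ p1) ∧ (¬p2 ∨ p3 ∨ p1)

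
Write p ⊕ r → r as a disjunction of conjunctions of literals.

¬p ∧ ¬r ∨ r

p ⊕ r → r
≡ ¬(p ⊕ r) ∨ r
≡ ¬(p ∧ ¬r ∨ ¬p ∧ r) ∨ r
≡ ¬(p ∧ ¬r) ∧ ¬(¬p ∧ r) ∨ r
≡ (¬p ∨ ¬¬r) ∧ ¬(¬p ∧ r) ∨ r
≡ (¬p ∨ r) ∧ ¬(¬p ∧ r) ∨ r
≡ (¬p ∨ r) ∧ (¬¬p ∨ ¬r) ∨ r
≡ (¬p ∨ r) ∧ (p ∨ ¬r) ∨ r
≡ ¬p ∧ p ∨ ¬p ∧ ¬r ∨ r ∧ p ∨ r ∧ ¬r ∨ r
≡ ¬p ∧ ¬r ∨ r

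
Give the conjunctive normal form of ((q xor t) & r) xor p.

(q | t | p) & (~q | ~t | p) & (r | p) & (~q | t | ~r | ~p) & (~t | q | ~r | ~p)

((q xor t) & r) xor p
⇔ (((q xor t) & r) | p) & ~((q xor t) & r & p)   — expand xor
⇔ (((q | t) & ~(q & t) & r) | p) & ~((q xor t) & r & p)   — expand xor
⇔ (((q | t) & ~(q & t) & r) | p) & ~((q | t) & ~(q & t) & r & p)   — expand xor
⇔ (((q | t) & (~q | ~t) & r) | p) & ~((q | t) & ~(q & t) & r & p)   — De Morgan
⇔ (((q | t) & (~q | ~t) & r) | p) & (~(q | t) | ~~(q & t) | ~r | ~p)   — De Morgan
⇔ (((q | t) & (~q | ~t) & r) | p) & ((~q & ~t) | ~~(q & t) | ~r | ~p)   — De Morgan
⇔ (((q | t) & (~q | ~t) & r) | p) & ((~q & ~t) | (q & t) | ~r | ~p)   — double negation
⇔ (q | t | p) & (~q | ~t | p) & (r | p) & (~q | q | ~r | ~p) & (~q | t | ~r | ~p) & (~t | q | ~r | ~p) & (~t | t | ~r | ~p)   — distribute | over &
⇔ (q | t | p) & (~q | ~t | p) & (r | p) & (~q | t | ~r | ~p) & (~t | q | ~r | ~p)   — simplify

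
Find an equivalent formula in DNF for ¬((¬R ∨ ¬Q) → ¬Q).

¬((¬R ∨ ¬Q) → ¬Q)
= ¬(¬(¬R ∨ ¬Q) ∨ ¬Q)   (eliminate →)
= ¬¬(¬R ∨ ¬Q) ∧ ¬¬Q   (De Morgan)
= (¬R ∨ ¬Q) ∧ ¬¬Q   (double negation)
= (¬R ∨ ¬Q) ∧ Q   (double negation)
= (¬R ∧ Q) ∨ (¬Q ∧ Q)   (distribute ∧ over ∨)
= ¬R ∧ Q   (simplify)

¬R ∧ Q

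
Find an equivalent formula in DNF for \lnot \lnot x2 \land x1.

\lnot \lnot x2 \land x1
⇔ x2 \land x1   (double negation)

x2 \land x1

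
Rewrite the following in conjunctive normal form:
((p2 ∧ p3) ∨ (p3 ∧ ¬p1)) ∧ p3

((p2 ∧ p3) ∨ (p3 ∧ ¬p1)) ∧ p3
= (p2 ∨ p3) ∧ (p2 ∨ ¬p1) ∧ (p3 ∨ p3) ∧ (p3 ∨ ¬p1) ∧ p3   [distribute ∨ over ∧]
= (p2 ∨ ¬p1) ∧ p3   [simplify]

(p2 ∨ ¬p1) ∧ p3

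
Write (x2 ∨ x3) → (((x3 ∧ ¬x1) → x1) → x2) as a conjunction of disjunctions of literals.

¬x3 ∨ ¬x1 ∨ x2

(x2 ∨ x3) → (((x3 ∧ ¬x1) → x1) → x2)
⇔ ¬(x2 ∨ x3) ∨ (((x3 ∧ ¬x1) → x1) → x2)
⇔ ¬(x2 ∨ x3) ∨ ¬((x3 ∧ ¬x1) → x1) ∨ x2
⇔ ¬(x2 ∨ x3) ∨ ¬(¬(x3 ∧ ¬x1) ∨ x1) ∨ x2
⇔ (¬x2 ∧ ¬x3) ∨ ¬(¬(x3 ∧ ¬x1) ∨ x1) ∨ x2
⇔ (¬x2 ∧ ¬x3) ∨ (¬¬(x3 ∧ ¬x1) ∧ ¬x1) ∨ x2
⇔ (¬x2 ∧ ¬x3) ∨ (x3 ∧ ¬x1 ∧ ¬x1) ∨ x2
⇔ (¬x2 ∨ x3 ∨ x2) ∧ (¬x2 ∨ ¬x1 ∨ x2) ∧ (¬x2 ∨ ¬x1 ∨ x2) ∧ (¬x3 ∨ x3 ∨ x2) ∧ (¬x3 ∨ ¬x1 ∨ x2) ∧ (¬x3 ∨ ¬x1 ∨ x2)
⇔ ¬x3 ∨ ¬x1 ∨ x2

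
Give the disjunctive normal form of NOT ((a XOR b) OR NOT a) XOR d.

(b AND a AND NOT d) OR (a AND NOT b AND d) OR (NOT a AND d)

NOT ((a XOR b) OR NOT a) XOR d
≡ (NOT ((a XOR b) OR NOT a) AND NOT d) OR (NOT NOT ((a XOR b) OR NOT a) AND d)   [expand XOR]
≡ (NOT ((a AND NOT b) OR (NOT a AND b) OR NOT a) AND NOT d) OR (NOT NOT ((a XOR b) OR NOT a) AND d)   [expand XOR]
≡ (NOT ((a AND NOT b) OR (NOT a AND b) OR NOT a) AND NOT d) OR (NOT NOT ((a AND NOT b) OR (NOT a AND b) OR NOT a) AND d)   [expand XOR]
≡ (NOT (a AND NOT b) AND NOT (NOT a AND b) AND NOT NOT a AND NOT d) OR (NOT NOT ((a AND NOT b) OR (NOT a AND b) OR NOT a) AND d)   [De Morgan]
≡ ((NOT a OR NOT NOT b) AND NOT (NOT a AND b) AND NOT NOT a AND NOT d) OR (NOT NOT ((a AND NOT b) OR (NOT a AND b) OR NOT a) AND d)   [De Morgan]
≡ ((NOT a OR b) AND NOT (NOT a AND b) AND NOT NOT a AND NOT d) OR (NOT NOT ((a AND NOT b) OR (NOT a AND b) OR NOT a) AND d)   [double negation]
≡ ((NOT a OR b) AND (NOT NOT a OR NOT b) AND NOT NOT a AND NOT d) OR (NOT NOT ((a AND NOT b) OR (NOT a AND b) OR NOT a) AND d)   [De Morgan]
≡ ((NOT a OR b) AND (a OR NOT b) AND NOT NOT a AND NOT d) OR (NOT NOT ((a AND NOT b) OR (NOT a AND b) OR NOT a) AND d)   [double negation]
≡ ((NOT a OR b) AND (a OR NOT b) AND a AND NOT d) OR (NOT NOT ((a AND NOT b) OR (NOT a AND b) OR NOT a) AND d)   [double negation]
≡ ((NOT a OR b) AND (a OR NOT b) AND a AND NOT d) OR (((a AND NOT b) OR (NOT a AND b) OR NOT a) AND d)   [double negation]
≡ (NOT a AND a AND a AND NOT d) OR (NOT a AND NOT b AND a AND NOT d) OR (b AND a AND a AND NOT d) OR (b AND NOT b AND a AND NOT d) OR (a AND NOT b AND d) OR (NOT a AND b AND d) OR (NOT a AND d)   [distribute AND over OR]
≡ (b AND a AND NOT d) OR (a AND NOT b AND d) OR (NOT a AND d)   [simplify]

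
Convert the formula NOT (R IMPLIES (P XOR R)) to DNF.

NOT (R IMPLIES (P XOR R))
= NOT (NOT R OR (P XOR R))   [eliminate IMPLIES]
= NOT (NOT R OR (P AND NOT R) OR (NOT P AND R))   [expand XOR]
= NOT NOT R AND NOT (P AND NOT R) AND NOT (NOT P AND R)   [De Morgan]
= R AND NOT (P AND NOT R) AND NOT (NOT P AND R)   [double negation]
= R AND (NOT P OR NOT NOT R) AND NOT (NOT P AND R)   [De Morgan]
= R AND (NOT P OR R) AND NOT (NOT P AND R)   [double negation]
= R AND (NOT P OR R) AND (NOT NOT P OR NOT R)   [De Morgan]
= R AND (NOT P OR R) AND (P OR NOT R)   [double negation]
= (R AND NOT P AND P) OR (R AND NOT P AND NOT R) OR (R AND R AND P) OR (R AND R AND NOT R)   [distribute AND over OR]
= R AND P   [simplify]

R AND P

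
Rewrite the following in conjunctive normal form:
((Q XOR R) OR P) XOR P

(Q OR R OR P) AND (NOT Q OR NOT R OR P) AND NOT P

((Q XOR R) OR P) XOR P
⇔ ((Q XOR R) OR P OR P) AND NOT (((Q XOR R) OR P) AND P)   (expand XOR)
⇔ (((Q OR R) AND NOT (Q AND R)) OR P OR P) AND NOT (((Q XOR R) OR P) AND P)   (expand XOR)
⇔ (((Q OR R) AND NOT (Q AND R)) OR P OR P) AND NOT ((((Q OR R) AND NOT (Q AND R)) OR P) AND P)   (expand XOR)
⇔ (((Q OR R) AND (NOT Q OR NOT R)) OR P OR P) AND NOT ((((Q OR R) AND NOT (Q AND R)) OR P) AND P)   (De Morgan)
⇔ (((Q OR R) AND (NOT Q OR NOT R)) OR P OR P) AND (NOT (((Q OR R) AND NOT (Q AND R)) OR P) OR NOT P)   (De Morgan)
⇔ (((Q OR R) AND (NOT Q OR NOT R)) OR P OR P) AND ((NOT ((Q OR R) AND NOT (Q AND R)) AND NOT P) OR NOT P)   (De Morgan)
⇔ (((Q OR R) AND (NOT Q OR NOT R)) OR P OR P) AND (((NOT (Q OR R) OR NOT NOT (Q AND R)) AND NOT P) OR NOT P)   (De Morgan)
⇔ (((Q OR R) AND (NOT Q OR NOT R)) OR P OR P) AND ((((NOT Q AND NOT R) OR NOT NOT (Q AND R)) AND NOT P) OR NOT P)   (De Morgan)
⇔ (((Q OR R) AND (NOT Q OR NOT R)) OR P OR P) AND ((((NOT Q AND NOT R) OR (Q AND R)) AND NOT P) OR NOT P)   (double negation)
⇔ (Q OR R OR P OR P) AND (NOT Q OR NOT R OR P OR P) AND (NOT Q OR Q OR NOT P) AND (NOT Q OR R OR NOT P) AND (NOT R OR Q OR NOT P) AND (NOT R OR R OR NOT P) AND (NOT P OR NOT P)   (distribute OR over AND)
⇔ (Q OR R OR P) AND (NOT Q OR NOT R OR P) AND NOT P   (simplify)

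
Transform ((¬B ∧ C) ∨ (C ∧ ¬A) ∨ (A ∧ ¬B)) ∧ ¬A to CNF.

(¬B ∨ C) ∧ (C ∨ A) ∧ ¬A

((¬B ∧ C) ∨ (C ∧ ¬A) ∨ (A ∧ ¬B)) ∧ ¬A
⇔ (¬B ∨ C ∨ A) ∧ (¬B ∨ C ∨ ¬B) ∧ (¬B ∨ ¬A ∨ A) ∧ (¬B ∨ ¬A ∨ ¬B) ∧ (C ∨ C ∨ A) ∧ (C ∨ C ∨ ¬B) ∧ (C ∨ ¬A ∨ A) ∧ (C ∨ ¬A ∨ ¬B) ∧ ¬A   (distribute ∨ over ∧)
⇔ (¬B ∨ C) ∧ (C ∨ A) ∧ ¬A   (simplify)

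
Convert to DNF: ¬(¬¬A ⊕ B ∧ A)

¬(¬¬A ⊕ B ∧ A)
⇔ ¬(¬¬A ∧ ¬(B ∧ A) ∨ ¬¬¬A ∧ B ∧ A)   [expand ⊕]
⇔ ¬(¬¬A ∧ ¬(B ∧ A)) ∧ ¬(¬¬¬A ∧ B ∧ A)   [De Morgan]
⇔ (¬¬¬A ∨ ¬¬(B ∧ A)) ∧ ¬(¬¬¬A ∧ B ∧ A)   [De Morgan]
⇔ (¬A ∨ ¬¬(B ∧ A)) ∧ ¬(¬¬¬A ∧ B ∧ A)   [double negation]
⇔ (¬A ∨ B ∧ A) ∧ ¬(¬¬¬A ∧ B ∧ A)   [double negation]
⇔ (¬A ∨ B ∧ A) ∧ (¬¬¬¬A ∨ ¬B ∨ ¬A)   [De Morgan]
⇔ (¬A ∨ B ∧ A) ∧ (¬¬A ∨ ¬B ∨ ¬A)   [double negation]
⇔ (¬A ∨ B ∧ A) ∧ (A ∨ ¬B ∨ ¬A)   [double negation]
⇔ ¬A ∧ A ∨ ¬A ∧ ¬B ∨ ¬A ∧ ¬A ∨ B ∧ A ∧ A ∨ B ∧ A ∧ ¬B ∨ B ∧ A ∧ ¬A   [distribute ∧ over ∨]
⇔ ¬A ∨ B ∧ A   [simplify]

¬A ∨ B ∧ A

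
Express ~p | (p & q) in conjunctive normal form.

~p | (p & q)
= (~p | p) & (~p | q)   [distribute | over &]
= ~p | q   [simplify]

~p | q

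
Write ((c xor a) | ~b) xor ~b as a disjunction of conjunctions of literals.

(c & ~a & b) | (~c & a & b)

((c xor a) | ~b) xor ~b
⇔ (((c xor a) | ~b) & ~~b) | (~((c xor a) | ~b) & ~b)   [expand xor]
⇔ (((c & ~a) | (~c & a) | ~b) & ~~b) | (~((c xor a) | ~b) & ~b)   [expand xor]
⇔ (((c & ~a) | (~c & a) | ~b) & ~~b) | (~((c & ~a) | (~c & a) | ~b) & ~b)   [expand xor]
⇔ (((c & ~a) | (~c & a) | ~b) & b) | (~((c & ~a) | (~c & a) | ~b) & ~b)   [double negation]
⇔ (((c & ~a) | (~c & a) | ~b) & b) | (~(c & ~a) & ~(~c & a) & ~~b & ~b)   [De Morgan]
⇔ (((c & ~a) | (~c & a) | ~b) & b) | ((~c | ~~a) & ~(~c & a) & ~~b & ~b)   [De Morgan]
⇔ (((c & ~a) | (~c & a) | ~b) & b) | ((~c | a) & ~(~c & a) & ~~b & ~b)   [double negation]
⇔ (((c & ~a) | (~c & a) | ~b) & b) | ((~c | a) & (~~c | ~a) & ~~b & ~b)   [De Morgan]
⇔ (((c & ~a) | (~c & a) | ~b) & b) | ((~c | a) & (c | ~a) & ~~b & ~b)   [double negation]
⇔ (((c & ~a) | (~c & a) | ~b) & b) | ((~c | a) & (c | ~a) & b & ~b)   [double negation]
⇔ (c & ~a & b) | (~c & a & b) | (~b & b) | (~c & c & b & ~b) | (~c & ~a & b & ~b) | (a & c & b & ~b) | (a & ~a & b & ~b)   [distribute & over |]
⇔ (c & ~a & b) | (~c & a & b)   [simplify]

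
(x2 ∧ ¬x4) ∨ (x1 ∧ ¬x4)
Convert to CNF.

(x2 ∨ x1) ∧ ¬x4

(x2 ∧ ¬x4) ∨ (x1 ∧ ¬x4)
⇔ (x2 ∨ x1) ∧ (x2 ∨ ¬x4) ∧ (¬x4 ∨ x1) ∧ (¬x4 ∨ ¬x4)
⇔ (x2 ∨ x1) ∧ ¬x4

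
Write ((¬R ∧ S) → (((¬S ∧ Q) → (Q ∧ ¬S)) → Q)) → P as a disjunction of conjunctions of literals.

(¬R ∧ S ∧ ¬Q) ∨ P

((¬R ∧ S) → (((¬S ∧ Q) → (Q ∧ ¬S)) → Q)) → P
≡ ¬((¬R ∧ S) → (((¬S ∧ Q) → (Q ∧ ¬S)) → Q)) ∨ P   [eliminate →]
≡ ¬(¬(¬R ∧ S) ∨ (((¬S ∧ Q) → (Q ∧ ¬S)) → Q)) ∨ P   [eliminate →]
≡ ¬(¬(¬R ∧ S) ∨ ¬((¬S ∧ Q) → (Q ∧ ¬S)) ∨ Q) ∨ P   [eliminate →]
≡ ¬(¬(¬R ∧ S) ∨ ¬(¬(¬S ∧ Q) ∨ (Q ∧ ¬S)) ∨ Q) ∨ P   [eliminate →]
≡ (¬¬(¬R ∧ S) ∧ ¬¬(¬(¬S ∧ Q) ∨ (Q ∧ ¬S)) ∧ ¬Q) ∨ P   [De Morgan]
≡ (¬R ∧ S ∧ ¬¬(¬(¬S ∧ Q) ∨ (Q ∧ ¬S)) ∧ ¬Q) ∨ P   [double negation]
≡ (¬R ∧ S ∧ (¬(¬S ∧ Q) ∨ (Q ∧ ¬S)) ∧ ¬Q) ∨ P   [double negation]
≡ (¬R ∧ S ∧ (¬¬S ∨ ¬Q ∨ (Q ∧ ¬S)) ∧ ¬Q) ∨ P   [De Morgan]
≡ (¬R ∧ S ∧ (S ∨ ¬Q ∨ (Q ∧ ¬S)) ∧ ¬Q) ∨ P   [double negation]
≡ (¬R ∧ S ∧ S ∧ ¬Q) ∨ (¬R ∧ S ∧ ¬Q ∧ ¬Q) ∨ (¬R ∧ S ∧ Q ∧ ¬S ∧ ¬Q) ∨ P   [distribute ∧ over ∨]
≡ (¬R ∧ S ∧ ¬Q) ∨ P   [simplify]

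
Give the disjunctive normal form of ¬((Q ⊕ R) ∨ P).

¬((Q ⊕ R) ∨ P)
≡ ¬(Q ∧ ¬R ∨ ¬Q ∧ R ∨ P)   [expand ⊕]
≡ ¬(Q ∧ ¬R) ∧ ¬(¬Q ∧ R) ∧ ¬P   [De Morgan]
≡ (¬Q ∨ ¬¬R) ∧ ¬(¬Q ∧ R) ∧ ¬P   [De Morgan]
≡ (¬Q ∨ R) ∧ ¬(¬Q ∧ R) ∧ ¬P   [double negation]
≡ (¬Q ∨ R) ∧ (¬¬Q ∨ ¬R) ∧ ¬P   [De Morgan]
≡ (¬Q ∨ R) ∧ (Q ∨ ¬R) ∧ ¬P   [double negation]
≡ ¬Q ∧ Q ∧ ¬P ∨ ¬Q ∧ ¬R ∧ ¬P ∨ R ∧ Q ∧ ¬P ∨ R ∧ ¬R ∧ ¬P   [distribute ∧ over ∨]
≡ ¬Q ∧ ¬R ∧ ¬P ∨ R ∧ Q ∧ ¬P   [simplify]

¬Q ∧ ¬R ∧ ¬P ∨ R ∧ Q ∧ ¬P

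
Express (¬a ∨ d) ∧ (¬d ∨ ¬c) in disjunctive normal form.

(¬a ∨ d) ∧ (¬d ∨ ¬c)
⇔ (¬a ∧ ¬d) ∨ (¬a ∧ ¬c) ∨ (d ∧ ¬d) ∨ (d ∧ ¬c)   — distribute ∧ over ∨
⇔ (¬a ∧ ¬d) ∨ (¬a ∧ ¬c) ∨ (d ∧ ¬c)   — simplify

(¬a ∧ ¬d) ∨ (¬a ∧ ¬c) ∨ (d ∧ ¬c)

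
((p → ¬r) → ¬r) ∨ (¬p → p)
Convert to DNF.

((p → ¬r) → ¬r) ∨ (¬p → p)
⇔ ¬(p → ¬r) ∨ ¬r ∨ (¬p → p)   — eliminate →
⇔ ¬(¬p ∨ ¬r) ∨ ¬r ∨ (¬p → p)   — eliminate →
⇔ ¬(¬p ∨ ¬r) ∨ ¬r ∨ ¬¬p ∨ p   — eliminate →
⇔ ¬¬p ∧ ¬¬r ∨ ¬r ∨ ¬¬p ∨ p   — De Morgan
⇔ p ∧ ¬¬r ∨ ¬r ∨ ¬¬p ∨ p   — double negation
⇔ p ∧ r ∨ ¬r ∨ ¬¬p ∨ p   — double negation
⇔ p ∧ r ∨ ¬r ∨ p ∨ p   — double negation
⇔ ¬r ∨ p   — simplify

¬r ∨ p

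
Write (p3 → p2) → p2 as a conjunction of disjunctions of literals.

(p3 → p2) → p2
≡ ¬(p3 → p2) ∨ p2   [eliminate →]
≡ ¬(¬p3 ∨ p2) ∨ p2   [eliminate →]
≡ (¬¬p3 ∧ ¬p2) ∨ p2   [De Morgan]
≡ (p3 ∧ ¬p2) ∨ p2   [double negation]
≡ (p3 ∨ p2) ∧ (¬p2 ∨ p2)   [distribute ∨ over ∧]
≡ p3 ∨ p2   [simplify]

p3 ∨ p2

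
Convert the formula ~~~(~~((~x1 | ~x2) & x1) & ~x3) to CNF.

~~~(~~((~x1 | ~x2) & x1) & ~x3)
= ~(~~((~x1 | ~x2) & x1) & ~x3)
= ~~~((~x1 | ~x2) & x1) | ~~x3
= ~((~x1 | ~x2) & x1) | ~~x3
= ~(~x1 | ~x2) | ~x1 | ~~x3
= (~~x1 & ~~x2) | ~x1 | ~~x3
= (x1 & ~~x2) | ~x1 | ~~x3
= (x1 & x2) | ~x1 | ~~x3
= (x1 & x2) | ~x1 | x3
= (x1 | ~x1 | x3) & (x2 | ~x1 | x3)
= x2 | ~x1 | x3

x2 | ~x1 | x3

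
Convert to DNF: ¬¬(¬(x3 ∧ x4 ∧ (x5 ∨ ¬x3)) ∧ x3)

¬¬(¬(x3 ∧ x4 ∧ (x5 ∨ ¬x3)) ∧ x3)
= ¬(x3 ∧ x4 ∧ (x5 ∨ ¬x3)) ∧ x3   [double negation]
= (¬x3 ∨ ¬x4 ∨ ¬(x5 ∨ ¬x3)) ∧ x3   [De Morgan]
= (¬x3 ∨ ¬x4 ∨ (¬x5 ∧ ¬¬x3)) ∧ x3   [De Morgan]
= (¬x3 ∨ ¬x4 ∨ (¬x5 ∧ x3)) ∧ x3   [double negation]
= (¬x3 ∧ x3) ∨ (¬x4 ∧ x3) ∨ (¬x5 ∧ x3 ∧ x3)   [distribute ∧ over ∨]
= (¬x4 ∧ x3) ∨ (¬x5 ∧ x3)   [simplify]

(¬x4 ∧ x3) ∨ (¬x5 ∧ x3)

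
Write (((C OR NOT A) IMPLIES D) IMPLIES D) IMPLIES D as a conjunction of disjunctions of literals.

(NOT C OR D) AND (A OR D)

(((C OR NOT A) IMPLIES D) IMPLIES D) IMPLIES D
= NOT (((C OR NOT A) IMPLIES D) IMPLIES D) OR D
= NOT (NOT ((C OR NOT A) IMPLIES D) OR D) OR D
= NOT (NOT (NOT (C OR NOT A) OR D) OR D) OR D
= (NOT NOT (NOT (C OR NOT A) OR D) AND NOT D) OR D
= ((NOT (C OR NOT A) OR D) AND NOT D) OR D
= (((NOT C AND NOT NOT A) OR D) AND NOT D) OR D
= (((NOT C AND A) OR D) AND NOT D) OR D
= (NOT C OR D OR D) AND (A OR D OR D) AND (NOT D OR D)
= (NOT C OR D) AND (A OR D)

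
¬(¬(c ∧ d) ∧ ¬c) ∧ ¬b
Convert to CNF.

c ∧ ¬b

¬(¬(c ∧ d) ∧ ¬c) ∧ ¬b
≡ (¬¬(c ∧ d) ∨ ¬¬c) ∧ ¬b   [De Morgan]
≡ ((c ∧ d) ∨ ¬¬c) ∧ ¬b   [double negation]
≡ ((c ∧ d) ∨ c) ∧ ¬b   [double negation]
≡ (c ∨ c) ∧ (d ∨ c) ∧ ¬b   [distribute ∨ over ∧]
≡ c ∧ ¬b   [simplify]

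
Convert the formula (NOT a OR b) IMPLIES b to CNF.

a OR b

(NOT a OR b) IMPLIES b
≡ NOT (NOT a OR b) OR b   [eliminate IMPLIES]
≡ (NOT NOT a AND NOT b) OR b   [De Morgan]
≡ (a AND NOT b) OR b   [double negation]
≡ (a OR b) AND (NOT b OR b)   [distribute OR over AND]
≡ a OR b   [simplify]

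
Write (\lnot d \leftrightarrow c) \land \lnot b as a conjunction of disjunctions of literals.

(d \lor c) \land (\lnot c \lor \lnot d) \land \lnot b

(\lnot d \leftrightarrow c) \land \lnot b
= (\lnot d \to c) \land (c \to \lnot d) \land \lnot b   [eliminate \leftrightarrow]
= (\lnot \lnot d \lor c) \land (c \to \lnot d) \land \lnot b   [eliminate \to]
= (\lnot \lnot d \lor c) \land (\lnot c \lor \lnot d) \land \lnot b   [eliminate \to]
= (d \lor c) \land (\lnot c \lor \lnot d) \land \lnot b   [double negation]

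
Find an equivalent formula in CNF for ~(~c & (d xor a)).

(c | ~d | a) & (c | ~a | d)

~(~c & (d xor a))
≡ ~(~c & (d | a) & ~(d & a))   — expand xor
≡ ~~c | ~(d | a) | ~~(d & a)   — De Morgan
≡ c | ~(d | a) | ~~(d & a)   — double negation
≡ c | (~d & ~a) | ~~(d & a)   — De Morgan
≡ c | (~d & ~a) | (d & a)   — double negation
≡ (c | ~d | d) & (c | ~d | a) & (c | ~a | d) & (c | ~a | a)   — distribute | over &
≡ (c | ~d | a) & (c | ~a | d)   — simplify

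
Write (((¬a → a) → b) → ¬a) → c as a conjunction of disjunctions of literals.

(((¬a → a) → b) → ¬a) → c
= ¬(((¬a → a) → b) → ¬a) ∨ c   (eliminate →)
= ¬(¬((¬a → a) → b) ∨ ¬a) ∨ c   (eliminate →)
= ¬(¬(¬(¬a → a) ∨ b) ∨ ¬a) ∨ c   (eliminate →)
= ¬(¬(¬(¬¬a ∨ a) ∨ b) ∨ ¬a) ∨ c   (eliminate →)
= (¬¬(¬(¬¬a ∨ a) ∨ b) ∧ ¬¬a) ∨ c   (De Morgan)
= ((¬(¬¬a ∨ a) ∨ b) ∧ ¬¬a) ∨ c   (double negation)
= (((¬¬¬a ∧ ¬a) ∨ b) ∧ ¬¬a) ∨ c   (De Morgan)
= (((¬a ∧ ¬a) ∨ b) ∧ ¬¬a) ∨ c   (double negation)
= (((¬a ∧ ¬a) ∨ b) ∧ a) ∨ c   (double negation)
= (¬a ∨ b ∨ c) ∧ (¬a ∨ b ∨ c) ∧ (a ∨ c)   (distribute ∨ over ∧)
= (¬a ∨ b ∨ c) ∧ (a ∨ c)   (simplify)

(¬a ∨ b ∨ c) ∧ (a ∨ c)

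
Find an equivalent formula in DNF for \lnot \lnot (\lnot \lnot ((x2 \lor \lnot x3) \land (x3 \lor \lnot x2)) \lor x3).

\lnot \lnot (\lnot \lnot ((x2 \lor \lnot x3) \land (x3 \lor \lnot x2)) \lor x3)
= \lnot \lnot ((x2 \lor \lnot x3) \land (x3 \lor \lnot x2)) \lor x3   [double negation]
= ((x2 \lor \lnot x3) \land (x3 \lor \lnot x2)) \lor x3   [double negation]
= (x2 \land x3) \lor (x2 \land \lnot x2) \lor (\lnot x3 \land x3) \lor (\lnot x3 \land \lnot x2) \lor x3   [distribute \land over \lor]
= (\lnot x3 \land \lnot x2) \lor x3   [simplify]

(\lnot x3 \land \lnot x2) \lor x3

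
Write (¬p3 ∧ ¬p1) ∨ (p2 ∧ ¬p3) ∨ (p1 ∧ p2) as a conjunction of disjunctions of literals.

(¬p3 ∧ ¬p1) ∨ (p2 ∧ ¬p3) ∨ (p1 ∧ p2)
≡ (¬p3 ∨ p2 ∨ p1) ∧ (¬p3 ∨ p2 ∨ p2) ∧ (¬p3 ∨ ¬p3 ∨ p1) ∧ (¬p3 ∨ ¬p3 ∨ p2) ∧ (¬p1 ∨ p2 ∨ p1) ∧ (¬p1 ∨ p2 ∨ p2) ∧ (¬p1 ∨ ¬p3 ∨ p1) ∧ (¬p1 ∨ ¬p3 ∨ p2)   (distribute ∨ over ∧)
≡ (¬p3 ∨ p2) ∧ (¬p3 ∨ p1) ∧ (¬p1 ∨ p2)   (simplify)

(¬p3 ∨ p2) ∧ (¬p3 ∨ p1) ∧ (¬p1 ∨ p2)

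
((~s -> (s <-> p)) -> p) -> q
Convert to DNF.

((~s -> (s <-> p)) -> p) -> q
⇔ ~((~s -> (s <-> p)) -> p) | q   (eliminate ->)
⇔ ~(~(~s -> (s <-> p)) | p) | q   (eliminate ->)
⇔ ~(~(~~s | (s <-> p)) | p) | q   (eliminate ->)
⇔ ~(~(~~s | ((s -> p) & (p -> s))) | p) | q   (eliminate <->)
⇔ ~(~(~~s | ((~s | p) & (p -> s))) | p) | q   (eliminate ->)
⇔ ~(~(~~s | ((~s | p) & (~p | s))) | p) | q   (eliminate ->)
⇔ (~~(~~s | ((~s | p) & (~p | s))) & ~p) | q   (De Morgan)
⇔ ((~~s | ((~s | p) & (~p | s))) & ~p) | q   (double negation)
⇔ ((s | ((~s | p) & (~p | s))) & ~p) | q   (double negation)
⇔ (s & ~p) | (~s & ~p & ~p) | (~s & s & ~p) | (p & ~p & ~p) | (p & s & ~p) | q   (distribute & over |)
⇔ (s & ~p) | (~s & ~p) | q   (simplify)

(s & ~p) | (~s & ~p) | q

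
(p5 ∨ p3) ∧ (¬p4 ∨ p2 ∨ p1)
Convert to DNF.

p5 ∧ ¬p4 ∨ p5 ∧ p2 ∨ p5 ∧ p1 ∨ p3 ∧ ¬p4 ∨ p3 ∧ p2 ∨ p3 ∧ p1

(p5 ∨ p3) ∧ (¬p4 ∨ p2 ∨ p1)
⇔ p5 ∧ ¬p4 ∨ p5 ∧ p2 ∨ p5 ∧ p1 ∨ p3 ∧ ¬p4 ∨ p3 ∧ p2 ∨ p3 ∧ p1   [distribute ∧ over ∨]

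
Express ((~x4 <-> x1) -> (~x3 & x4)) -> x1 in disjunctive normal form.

((~x4 <-> x1) -> (~x3 & x4)) -> x1
⇔ ~((~x4 <-> x1) -> (~x3 & x4)) | x1   — eliminate ->
⇔ ~(~(~x4 <-> x1) | (~x3 & x4)) | x1   — eliminate ->
⇔ ~(~((~x4 -> x1) & (x1 -> ~x4)) | (~x3 & x4)) | x1   — eliminate <->
⇔ ~(~((~~x4 | x1) & (x1 -> ~x4)) | (~x3 & x4)) | x1   — eliminate ->
⇔ ~(~((~~x4 | x1) & (~x1 | ~x4)) | (~x3 & x4)) | x1   — eliminate ->
⇔ (~~((~~x4 | x1) & (~x1 | ~x4)) & ~(~x3 & x4)) | x1   — De Morgan
⇔ ((~~x4 | x1) & (~x1 | ~x4) & ~(~x3 & x4)) | x1   — double negation
⇔ ((x4 | x1) & (~x1 | ~x4) & ~(~x3 & x4)) | x1   — double negation
⇔ ((x4 | x1) & (~x1 | ~x4) & (~~x3 | ~x4)) | x1   — De Morgan
⇔ ((x4 | x1) & (~x1 | ~x4) & (x3 | ~x4)) | x1   — double negation
⇔ (x4 & ~x1 & x3) | (x4 & ~x1 & ~x4) | (x4 & ~x4 & x3) | (x4 & ~x4 & ~x4) | (x1 & ~x1 & x3) | (x1 & ~x1 & ~x4) | (x1 & ~x4 & x3) | (x1 & ~x4 & ~x4) | x1   — distribute & over |
⇔ (x4 & ~x1 & x3) | x1   — simplify

(x4 & ~x1 & x3) | x1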